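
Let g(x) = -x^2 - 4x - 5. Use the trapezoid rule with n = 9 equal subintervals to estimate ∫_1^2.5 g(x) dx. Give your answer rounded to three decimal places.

-22.882

Δx = (2.5 − 1)/9 = 1/6.
g(1) = -10, g(7/6) = -397/36, g(4/3) = -109/9, g(1.5) = -13.25, g(5/3) = -130/9, g(11/6) = -565/36, g(2) = -17, g(13/6) = -661/36, g(7/3) = -178/9, g(2.5) = -21.25.
T_9 = (Δx/2)·[g(x_0) + 2g(x_1) + ... + 2g(x_{8}) + g(x_9)].
Sum ≈ -22.882.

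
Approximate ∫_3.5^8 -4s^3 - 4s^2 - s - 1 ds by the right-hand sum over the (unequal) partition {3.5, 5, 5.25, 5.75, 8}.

Subinterval widths: 1.5, 0.25, 0.5, 2.25.
Right endpoints: 5, 5.25, 5.75, 8.
f(5) = -606, f(5.25) = -695.3125, f(5.75) = -899.4375, f(8) = -2313.
Sum = Σ Δs_i · f(s_i).
Sum = -6736.796875.

-6736.796875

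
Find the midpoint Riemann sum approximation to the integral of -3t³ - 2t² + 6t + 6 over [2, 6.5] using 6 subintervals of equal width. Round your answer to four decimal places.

-1354.3066

Δt = (6.5 − 2)/6 = 0.75.
Midpoints: 2.375, 3.125, 3.875, 4.625, 5.375, 6.125.
f(2.375) = -15985/512, f(3.125) = -44203/512, f(3.875) = -89773/512, f(4.625) = -156583/512, f(5.375) = -248521/512, f(6.125) = -369475/512.
Sum = Δt · [f(2.375) + f(3.125) + f(3.875) + ...].
Sum ≈ -1354.3066.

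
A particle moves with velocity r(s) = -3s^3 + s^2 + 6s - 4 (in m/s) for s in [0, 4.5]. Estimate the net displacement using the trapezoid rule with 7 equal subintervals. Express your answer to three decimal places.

-240.388

Δs = (4.5 − 0)/7 = 9/14.
r(0) = -4, r(9/14) = -1445/2744, r(9/7) = -346/343, r(27/14) = -28067/2744, r(18/7) = -11308/343, r(45/14) = -203081/2744, r(27/7) = -47380/343, r(4.5) = -230.125.
T_7 = (Δs/2)·[r(s_0) + 2r(s_1) + ... + 2r(s_{6}) + r(s_7)].
Sum ≈ -240.388.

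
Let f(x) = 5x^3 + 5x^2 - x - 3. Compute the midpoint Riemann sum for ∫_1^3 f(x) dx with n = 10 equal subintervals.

Δx = (3 − 1)/10 = 0.2.
Midpoints: 1.1, 1.3, 1.5, 1.7, 1.9, 2.1, 2.3, 2.5, 2.7, 2.9.
f(1.1) = 8.605, f(1.3) = 15.135, f(1.5) = 23.625, f(1.7) = 34.315, f(1.9) = 47.445, f(2.1) = 63.255, f(2.3) = 81.985, f(2.5) = 103.875, f(2.7) = 129.165, f(2.9) = 158.095.
Sum = Δx · [f(1.1) + f(1.3) + f(1.5) + ...].
Sum = 133.1.

133.1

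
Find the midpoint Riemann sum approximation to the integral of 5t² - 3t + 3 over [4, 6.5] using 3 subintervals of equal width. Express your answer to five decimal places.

Δt = (6.5 − 4)/3 = 5/6.
Midpoints: 53/12, 5.25, 73/12.
f(53/12) = 12569/144, f(5.25) = 125.0625, f(73/12) = 24449/144.
Sum = Δt · [f(53/12) + f(5.25) + f(73/12)].
Sum ≈ 318.44329.

318.44329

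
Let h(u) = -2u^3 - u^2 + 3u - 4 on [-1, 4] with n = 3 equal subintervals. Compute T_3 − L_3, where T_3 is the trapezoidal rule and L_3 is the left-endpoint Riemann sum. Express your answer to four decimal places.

T_3 ≈ -169.814815.
L_3 ≈ -61.481481.
T_3 − L_3 ≈ -108.3333.

-108.3333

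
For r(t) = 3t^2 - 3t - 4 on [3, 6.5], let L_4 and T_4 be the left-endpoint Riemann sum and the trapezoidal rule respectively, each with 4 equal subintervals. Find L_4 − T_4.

-39.046875

L_4 = 146.04296875.
T_4 = 185.08984375.
L_4 − T_4 = -39.046875.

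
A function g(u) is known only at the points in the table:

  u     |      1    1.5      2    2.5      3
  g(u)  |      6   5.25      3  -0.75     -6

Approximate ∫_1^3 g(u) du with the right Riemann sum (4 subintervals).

Δu = 0.5.
Sum = 0.5·[5.25 + 3 + (-0.75) + (-6)] = 0.75.

0.75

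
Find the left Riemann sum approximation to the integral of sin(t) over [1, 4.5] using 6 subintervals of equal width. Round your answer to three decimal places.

1.260

Δt = (4.5 − 1)/6 = 7/12.
Left endpoints: 1, 19/12, 13/6, 2.75, 10/3, 47/12.
f(1) ≈ 0.841, f(19/12) ≈ 1.000, f(13/6) ≈ 0.828, f(2.75) ≈ 0.382, f(10/3) ≈ -0.191, f(47/12) ≈ -0.700.
Sum = Δt · [f(1) + f(19/12) + f(13/6) + ...].
Sum ≈ 1.260.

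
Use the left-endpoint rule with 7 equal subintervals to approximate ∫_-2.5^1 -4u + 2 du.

Δu = (1 − (-2.5))/7 = 0.5.
Left endpoints: -2.5, -2, -1.5, -1, -0.5, 0, 0.5.
f(-2.5) = 12, f(-2) = 10, f(-1.5) = 8, f(-1) = 6, f(-0.5) = 4, f(0) = 2, f(0.5) = 0.
Sum = Δu · [f(-2.5) + f(-2) + f(-1.5) + ...].
Sum = 21.

21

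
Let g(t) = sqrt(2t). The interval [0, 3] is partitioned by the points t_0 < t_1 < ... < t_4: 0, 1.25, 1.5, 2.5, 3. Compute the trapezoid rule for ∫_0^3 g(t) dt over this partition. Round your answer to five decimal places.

4.55781

Subinterval widths: 1.25, 0.25, 1, 0.5.
g(0) ≈ 0.00000, g(1.25) ≈ 1.58114, g(1.5) ≈ 1.73205, g(2.5) ≈ 2.23607, g(3) ≈ 2.44949.
On each subinterval the trapezoid contributes (Δt_i/2)·[g(t_{i-1}) + g(t_i)].
Sum ≈ 4.55781.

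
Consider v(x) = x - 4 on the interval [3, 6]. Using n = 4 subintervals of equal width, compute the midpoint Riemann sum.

Δx = (6 − 3)/4 = 0.75.
Midpoints: 3.375, 4.125, 4.875, 5.625.
v(3.375) = -0.625, v(4.125) = 0.125, v(4.875) = 0.875, v(5.625) = 1.625.
Sum = Δx · [v(3.375) + v(4.125) + v(4.875) + v(5.625)].
Sum = 1.5.

1.5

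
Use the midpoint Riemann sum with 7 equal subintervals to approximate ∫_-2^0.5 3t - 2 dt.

-10.625

Δt = (0.5 − (-2))/7 = 5/14.
Midpoints: -51/28, -41/28, -31/28, -0.75, -11/28, -1/28, 9/28.
f(-51/28) = -209/28, f(-41/28) = -179/28, f(-31/28) = -149/28, f(-0.75) = -4.25, f(-11/28) = -89/28, f(-1/28) = -59/28, f(9/28) = -29/28.
Sum = Δt · [f(-51/28) + f(-41/28) + f(-31/28) + ...].
Sum = -10.625.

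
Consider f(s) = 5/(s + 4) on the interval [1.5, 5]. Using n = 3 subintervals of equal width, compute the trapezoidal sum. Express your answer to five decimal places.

Δs = (5 − 1.5)/3 = 7/6.
f(1.5) = 10/11, f(8/3) = 0.75, f(23/6) = 30/47, f(5) = 5/9.
T_3 = (Δs/2)·[f(s_0) + 2f(s_1) + 2f(s_2) + f(s_3)].
Sum ≈ 2.47406.

2.47406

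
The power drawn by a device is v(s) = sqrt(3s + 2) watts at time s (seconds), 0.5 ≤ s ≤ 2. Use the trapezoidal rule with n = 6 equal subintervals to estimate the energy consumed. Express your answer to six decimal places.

3.571814

Δs = (2 − 0.5)/6 = 0.25.
v(0.5) ≈ 1.870829, v(0.75) ≈ 2.061553, v(1) ≈ 2.236068, v(1.25) ≈ 2.397916, v(1.5) ≈ 2.549510, v(1.75) ≈ 2.692582, v(2) ≈ 2.828427.
T_6 = (Δs/2)·[v(s_0) + 2v(s_1) + ... + 2v(s_{5}) + v(s_6)].
Sum ≈ 3.571814.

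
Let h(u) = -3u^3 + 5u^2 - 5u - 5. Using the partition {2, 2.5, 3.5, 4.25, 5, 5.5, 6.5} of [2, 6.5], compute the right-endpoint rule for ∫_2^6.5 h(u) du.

-1281.42578125

Subinterval widths: 0.5, 1, 0.75, 0.75, 0.5, 1.
Right endpoints: 2.5, 3.5, 4.25, 5, 5.5, 6.5.
h(2.5) = -33.125, h(3.5) = -89.875, h(4.25) = -166.234375, h(5) = -280, h(5.5) = -380.375, h(6.5) = -650.125.
Sum = Σ Δu_i · h(u_i).
Sum = -1281.42578125.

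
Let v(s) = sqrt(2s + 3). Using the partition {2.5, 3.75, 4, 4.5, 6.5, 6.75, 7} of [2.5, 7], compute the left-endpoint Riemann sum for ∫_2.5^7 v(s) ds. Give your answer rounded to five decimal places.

14.94765

Subinterval widths: 1.25, 0.25, 0.5, 2, 0.25, 0.25.
Left endpoints: 2.5, 3.75, 4, 4.5, 6.5, 6.75.
v(2.5) ≈ 2.82843, v(3.75) ≈ 3.24037, v(4) ≈ 3.31662, v(4.5) ≈ 3.46410, v(6.5) ≈ 4.00000, v(6.75) ≈ 4.06202.
Sum = Σ Δs_i · v(s_i).
Sum ≈ 14.94765.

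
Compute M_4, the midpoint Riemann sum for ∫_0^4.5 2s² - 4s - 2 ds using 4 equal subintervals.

Δs = (4.5 − 0)/4 = 1.125.
Midpoints: 0.5625, 1.6875, 2.8125, 3.9375.
f(0.5625) = -3.6171875, f(1.6875) = -3.0546875, f(2.8125) = 2.5703125, f(3.9375) = 13.2578125.
Sum = Δs · [f(0.5625) + f(1.6875) + f(2.8125) + f(3.9375)].
Sum = 10.30078125.

10.30078125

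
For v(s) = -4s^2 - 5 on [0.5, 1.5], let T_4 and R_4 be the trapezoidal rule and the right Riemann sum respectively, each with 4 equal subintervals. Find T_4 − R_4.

1

T_4 = -9.375.
R_4 = -10.375.
T_4 − R_4 = 1.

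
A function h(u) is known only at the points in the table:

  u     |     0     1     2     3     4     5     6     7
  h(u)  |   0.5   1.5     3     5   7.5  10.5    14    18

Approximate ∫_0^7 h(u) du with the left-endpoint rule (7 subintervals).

42

Δu = 1.
Sum = 1·[0.5 + 1.5 + 3 + 5 + 7.5 + 10.5 + 14] = 42.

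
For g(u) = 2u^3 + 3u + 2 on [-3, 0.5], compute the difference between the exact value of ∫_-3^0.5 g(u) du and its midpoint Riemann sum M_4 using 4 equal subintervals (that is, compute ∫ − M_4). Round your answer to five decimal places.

Exact integral: ∫_-3^0.5 g(u) du = -46.59375.
M_4 ≈ -44.9189453.
Error ≈ -46.59375 − (-44.9189453) ≈ -1.67480.

-1.67480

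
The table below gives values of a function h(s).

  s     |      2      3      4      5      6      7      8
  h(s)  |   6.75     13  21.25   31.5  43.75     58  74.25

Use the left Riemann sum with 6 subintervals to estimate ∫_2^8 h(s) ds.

Δs = 1.
Sum = 1·[6.75 + 13 + 21.25 + 31.5 + 43.75 + 58] = 174.25.

174.25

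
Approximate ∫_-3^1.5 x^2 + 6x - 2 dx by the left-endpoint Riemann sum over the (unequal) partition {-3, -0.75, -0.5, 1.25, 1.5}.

-32.78125

Subinterval widths: 2.25, 0.25, 1.75, 0.25.
Left endpoints: -3, -0.75, -0.5, 1.25.
f(-3) = -11, f(-0.75) = -5.9375, f(-0.5) = -4.75, f(1.25) = 7.0625.
Sum = Σ Δx_i · f(x_i).
Sum = -32.78125.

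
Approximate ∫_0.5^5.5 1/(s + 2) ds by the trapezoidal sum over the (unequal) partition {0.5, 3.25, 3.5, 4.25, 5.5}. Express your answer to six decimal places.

1.169957

Subinterval widths: 2.75, 0.25, 0.75, 1.25.
f(0.5) = 0.4, f(3.25) = 4/21, f(3.5) = 2/11, f(4.25) = 0.16, f(5.5) = 2/15.
On each subinterval the trapezoid contributes (Δs_i/2)·[f(s_{i-1}) + f(s_i)].
Sum ≈ 1.169957.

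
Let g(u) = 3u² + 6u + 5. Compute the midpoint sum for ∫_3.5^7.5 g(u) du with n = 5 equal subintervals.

530.36

Δu = (7.5 − 3.5)/5 = 0.8.
Midpoints: 3.9, 4.7, 5.5, 6.3, 7.1.
g(3.9) = 74.03, g(4.7) = 99.47, g(5.5) = 128.75, g(6.3) = 161.87, g(7.1) = 198.83.
Sum = Δu · [g(3.9) + g(4.7) + g(5.5) + g(6.3) + g(7.1)].
Sum = 530.36.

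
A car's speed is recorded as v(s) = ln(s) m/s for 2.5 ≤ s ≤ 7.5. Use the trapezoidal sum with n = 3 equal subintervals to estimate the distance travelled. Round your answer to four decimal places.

7.7605

Δs = (7.5 − 2.5)/3 = 5/3.
v(2.5) ≈ 0.9163, v(25/6) ≈ 1.4271, v(35/6) ≈ 1.7636, v(7.5) ≈ 2.0149.
T_3 = (Δs/2)·[v(s_0) + 2v(s_1) + 2v(s_2) + v(s_3)].
Sum ≈ 7.7605.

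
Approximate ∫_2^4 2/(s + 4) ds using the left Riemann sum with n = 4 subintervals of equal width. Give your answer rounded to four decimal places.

Δs = (4 − 2)/4 = 0.5.
Left endpoints: 2, 2.5, 3, 3.5.
f(2) = 1/3, f(2.5) = 4/13, f(3) = 2/7, f(3.5) = 4/15.
Sum = Δs · [f(2) + f(2.5) + f(3) + f(3.5)].
Sum ≈ 0.5967.

0.5967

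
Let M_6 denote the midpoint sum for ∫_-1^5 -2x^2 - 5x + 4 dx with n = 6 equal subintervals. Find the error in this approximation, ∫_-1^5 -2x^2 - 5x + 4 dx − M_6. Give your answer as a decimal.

-1

Exact integral: ∫_-1^5 f(x) dx = -120.
M_6 = -119.
Error = -120 − (-119) = -1.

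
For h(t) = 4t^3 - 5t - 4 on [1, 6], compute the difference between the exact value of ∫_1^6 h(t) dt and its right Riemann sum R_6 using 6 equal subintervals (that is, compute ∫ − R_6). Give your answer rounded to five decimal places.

Exact integral: ∫_1^6 h(t) dt = 1187.5.
R_6 ≈ 1559.7222222.
Error ≈ 1187.5 − 1559.7222222 ≈ -372.22222.

-372.22222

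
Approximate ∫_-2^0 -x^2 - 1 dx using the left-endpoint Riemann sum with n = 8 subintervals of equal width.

Δx = (0 − (-2))/8 = 0.25.
Left endpoints: -2, -1.75, -1.5, -1.25, -1, -0.75, -0.5, -0.25.
f(-2) = -5, f(-1.75) = -4.0625, f(-1.5) = -3.25, f(-1.25) = -2.5625, f(-1) = -2, f(-0.75) = -1.5625, f(-0.5) = -1.25, f(-0.25) = -1.0625.
Sum = Δx · [f(-2) + f(-1.75) + f(-1.5) + ...].
Sum = -5.1875.

-5.1875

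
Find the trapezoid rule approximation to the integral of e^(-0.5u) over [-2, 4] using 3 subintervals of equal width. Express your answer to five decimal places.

Δu = (4 − (-2))/3 = 2.
f(-2) ≈ 2.71828, f(0) ≈ 1.00000, f(2) ≈ 0.36788, f(4) ≈ 0.13534.
T_3 = (Δu/2)·[f(u_0) + 2f(u_1) + 2f(u_2) + f(u_3)].
Sum ≈ 5.58938.

5.58938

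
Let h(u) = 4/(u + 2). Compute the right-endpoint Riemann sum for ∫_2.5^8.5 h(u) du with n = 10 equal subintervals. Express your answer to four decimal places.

3.2416

Δu = (8.5 − 2.5)/10 = 0.6.
Right endpoints: 3.1, 3.7, 4.3, 4.9, 5.5, 6.1, 6.7, 7.3, 7.9, 8.5.
h(3.1) = 40/51, h(3.7) = 40/57, h(4.3) = 40/63, h(4.9) = 40/69, h(5.5) = 8/15, h(6.1) = 40/81, h(6.7) = 40/87, h(7.3) = 40/93, h(7.9) = 40/99, h(8.5) = 8/21.
Sum = Δu · [h(3.1) + h(3.7) + h(4.3) + ...].
Sum ≈ 3.2416.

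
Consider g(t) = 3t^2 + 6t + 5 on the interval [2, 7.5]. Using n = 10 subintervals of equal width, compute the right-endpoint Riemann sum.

Δt = (7.5 − 2)/10 = 0.55.
Right endpoints: 2.55, 3.1, 3.65, 4.2, 4.75, 5.3, 5.85, 6.4, 6.95, 7.5.
g(2.55) = 39.8075, g(3.1) = 52.43, g(3.65) = 66.8675, g(4.2) = 83.12, g(4.75) = 101.1875, g(5.3) = 121.07, g(5.85) = 142.7675, g(6.4) = 166.28, g(6.95) = 191.6075, g(7.5) = 218.75.
Sum = Δt · [g(2.55) + g(3.1) + g(3.65) + ...].
Sum = 651.138125.

651.138125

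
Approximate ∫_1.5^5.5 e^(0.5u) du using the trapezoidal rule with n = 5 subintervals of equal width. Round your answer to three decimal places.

27.411

Δu = (5.5 − 1.5)/5 = 0.8.
f(1.5) ≈ 2.117, f(2.3) ≈ 3.158, f(3.1) ≈ 4.711, f(3.9) ≈ 7.029, f(4.7) ≈ 10.486, f(5.5) ≈ 15.643.
T_5 = (Δu/2)·[f(u_0) + 2f(u_1) + ... + 2f(u_{4}) + f(u_5)].
Sum ≈ 27.411.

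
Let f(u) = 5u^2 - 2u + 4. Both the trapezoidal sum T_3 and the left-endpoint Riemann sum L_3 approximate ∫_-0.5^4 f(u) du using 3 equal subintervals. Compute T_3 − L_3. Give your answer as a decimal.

52.3125

T_3 = 117.5625.
L_3 = 65.25.
T_3 − L_3 = 52.3125.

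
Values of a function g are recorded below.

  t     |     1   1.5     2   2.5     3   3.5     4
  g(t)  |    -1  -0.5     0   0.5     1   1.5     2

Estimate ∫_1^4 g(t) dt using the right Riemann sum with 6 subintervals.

2.25

Δt = 0.5.
Sum = 0.5·[(-0.5) + 0 + 0.5 + 1 + 1.5 + 2] = 2.25.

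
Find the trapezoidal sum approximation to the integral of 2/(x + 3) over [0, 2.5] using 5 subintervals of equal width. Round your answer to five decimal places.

Δx = (2.5 − 0)/5 = 0.5.
f(0) = 2/3, f(0.5) = 4/7, f(1) = 0.5, f(1.5) = 4/9, f(2) = 0.4, f(2.5) = 4/11.
T_5 = (Δx/2)·[f(x_0) + 2f(x_1) + ... + 2f(x_{4}) + f(x_5)].
Sum ≈ 1.21551.

1.21551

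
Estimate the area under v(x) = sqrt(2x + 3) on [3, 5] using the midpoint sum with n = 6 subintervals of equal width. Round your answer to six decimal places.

6.624315

Δx = (5 − 3)/6 = 1/3.
Midpoints: 19/6, 3.5, 23/6, 25/6, 4.5, 29/6.
v(19/6) ≈ 3.055050, v(3.5) ≈ 3.162278, v(23/6) ≈ 3.265986, v(25/6) ≈ 3.366502, v(4.5) ≈ 3.464102, v(29/6) ≈ 3.559026.
Sum = Δx · [v(19/6) + v(3.5) + v(23/6) + ...].
Sum ≈ 6.624315.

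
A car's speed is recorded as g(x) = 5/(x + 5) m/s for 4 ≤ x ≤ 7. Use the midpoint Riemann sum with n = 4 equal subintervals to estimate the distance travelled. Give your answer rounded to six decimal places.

1.437779

Δx = (7 − 4)/4 = 0.75.
Midpoints: 4.375, 5.125, 5.875, 6.625.
g(4.375) = 8/15, g(5.125) = 40/81, g(5.875) = 40/87, g(6.625) = 40/93.
Sum = Δx · [g(4.375) + g(5.125) + g(5.875) + g(6.625)].
Sum ≈ 1.437779.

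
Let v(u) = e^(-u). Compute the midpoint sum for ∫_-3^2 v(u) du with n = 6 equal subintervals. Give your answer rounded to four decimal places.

19.3844

Δu = (2 − (-3))/6 = 5/6.
Midpoints: -31/12, -1.75, -11/12, -1/12, 0.75, 19/12.
v(-31/12) ≈ 13.2412, v(-1.75) ≈ 5.7546, v(-11/12) ≈ 2.5009, v(-1/12) ≈ 1.0869, v(0.75) ≈ 0.4724, v(19/12) ≈ 0.2053.
Sum = Δu · [v(-31/12) + v(-1.75) + v(-11/12) + ...].
Sum ≈ 19.3844.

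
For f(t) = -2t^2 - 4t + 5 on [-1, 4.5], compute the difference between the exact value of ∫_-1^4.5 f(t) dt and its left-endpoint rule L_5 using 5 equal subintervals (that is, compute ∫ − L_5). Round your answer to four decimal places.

-31.0567

Exact integral: ∫_-1^4.5 f(t) dt ≈ -72.416667.
L_5 = -41.36.
Error ≈ -72.416667 − (-41.36) ≈ -31.0567.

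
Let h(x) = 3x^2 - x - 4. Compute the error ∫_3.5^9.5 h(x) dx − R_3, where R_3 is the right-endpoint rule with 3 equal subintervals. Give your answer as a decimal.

Exact integral: ∫_3.5^9.5 h(x) dx = 751.5.
R_3 = 991.5.
Error = 751.5 − 991.5 = -240.

-240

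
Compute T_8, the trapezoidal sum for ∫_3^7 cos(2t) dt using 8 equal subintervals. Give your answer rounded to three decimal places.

Δt = (7 − 3)/8 = 0.5.
f(3) ≈ 0.960, f(3.5) ≈ 0.754, f(4) ≈ -0.146, f(4.5) ≈ -0.911, f(5) ≈ -0.839, f(5.5) ≈ 0.004, f(6) ≈ 0.844, f(6.5) ≈ 0.907, f(7) ≈ 0.137.
T_8 = (Δt/2)·[f(t_0) + 2f(t_1) + ... + 2f(t_{7}) + f(t_8)].
Sum ≈ 0.581.

0.581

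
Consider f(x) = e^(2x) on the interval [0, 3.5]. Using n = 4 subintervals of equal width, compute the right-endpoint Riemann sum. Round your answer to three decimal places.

1160.311

Δx = (3.5 − 0)/4 = 0.875.
Right endpoints: 0.875, 1.75, 2.625, 3.5.
f(0.875) ≈ 5.755, f(1.75) ≈ 33.115, f(2.625) ≈ 190.566, f(3.5) ≈ 1096.633.
Sum = Δx · [f(0.875) + f(1.75) + f(2.625) + f(3.5)].
Sum ≈ 1160.311.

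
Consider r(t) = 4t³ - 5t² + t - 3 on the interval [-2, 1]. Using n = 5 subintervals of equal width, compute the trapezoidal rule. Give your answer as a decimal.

-42.48

Δt = (1 − (-2))/5 = 0.6.
r(-2) = -57, r(-1.4) = -25.176, r(-0.8) = -9.048, r(-0.2) = -3.432, r(0.4) = -3.144, r(1) = -3.
T_5 = (Δt/2)·[r(t_0) + 2r(t_1) + ... + 2r(t_{4}) + r(t_5)].
Sum = -42.48.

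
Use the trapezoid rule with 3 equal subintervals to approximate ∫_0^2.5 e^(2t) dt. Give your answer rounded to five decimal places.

Δt = (2.5 − 0)/3 = 5/6.
f(0) ≈ 1.00000, f(5/6) ≈ 5.29449, f(5/3) ≈ 28.03162, f(2.5) ≈ 148.41316.
T_3 = (Δt/2)·[f(t_0) + 2f(t_1) + 2f(t_2) + f(t_3)].
Sum ≈ 90.02725.

90.02725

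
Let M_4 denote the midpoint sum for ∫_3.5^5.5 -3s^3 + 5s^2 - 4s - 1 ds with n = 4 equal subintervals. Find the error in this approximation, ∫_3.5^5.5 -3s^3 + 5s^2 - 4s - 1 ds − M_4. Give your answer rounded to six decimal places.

-1.479167

Exact integral: ∫_3.5^5.5 f(s) ds ≈ -405.91666667.
M_4 = -404.4375.
Error ≈ -405.91666667 − (-404.4375) ≈ -1.479167.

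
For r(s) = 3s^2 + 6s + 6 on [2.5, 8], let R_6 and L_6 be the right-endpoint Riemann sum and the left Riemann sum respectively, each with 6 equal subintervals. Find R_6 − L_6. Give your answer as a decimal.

R_6 ≈ 799.46701.
L_6 ≈ 610.40451.
R_6 − L_6 = 189.0625.

189.0625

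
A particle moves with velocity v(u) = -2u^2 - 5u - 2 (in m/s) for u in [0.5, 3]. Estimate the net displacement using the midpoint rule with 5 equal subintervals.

Δu = (3 − 0.5)/5 = 0.5.
Midpoints: 0.75, 1.25, 1.75, 2.25, 2.75.
v(0.75) = -6.875, v(1.25) = -11.375, v(1.75) = -16.875, v(2.25) = -23.375, v(2.75) = -30.875.
Sum = Δu · [v(0.75) + v(1.25) + v(1.75) + v(2.25) + v(2.75)].
Sum = -44.6875.

-44.6875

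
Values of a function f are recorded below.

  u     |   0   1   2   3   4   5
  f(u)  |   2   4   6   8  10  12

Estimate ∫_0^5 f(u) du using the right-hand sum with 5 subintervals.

Δu = 1.
Sum = 1·[4 + 6 + 8 + 10 + 12] = 40.

40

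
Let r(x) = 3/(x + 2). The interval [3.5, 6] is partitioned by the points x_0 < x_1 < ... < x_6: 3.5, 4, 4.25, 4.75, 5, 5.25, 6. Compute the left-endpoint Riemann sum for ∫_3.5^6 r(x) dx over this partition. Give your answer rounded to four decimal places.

Subinterval widths: 0.5, 0.25, 0.5, 0.25, 0.25, 0.75.
Left endpoints: 3.5, 4, 4.25, 4.75, 5, 5.25.
r(3.5) = 6/11, r(4) = 0.5, r(4.25) = 0.48, r(4.75) = 4/9, r(5) = 3/7, r(5.25) = 12/29.
Sum = Σ Δx_i · r(x_i).
Sum ≈ 1.1663.

1.1663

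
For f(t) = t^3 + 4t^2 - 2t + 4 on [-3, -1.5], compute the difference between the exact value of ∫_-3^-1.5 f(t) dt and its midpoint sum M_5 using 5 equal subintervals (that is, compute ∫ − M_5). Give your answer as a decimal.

Exact integral: ∫_-3^-1.5 f(t) dt = 25.265625.
M_5 = 25.2965625.
Error = 25.265625 − 25.2965625 = -0.0309375.

-0.0309375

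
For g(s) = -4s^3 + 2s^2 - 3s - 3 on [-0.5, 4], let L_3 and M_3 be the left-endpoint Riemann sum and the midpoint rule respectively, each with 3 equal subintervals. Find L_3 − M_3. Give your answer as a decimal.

130.78125

L_3 = -103.5.
M_3 = -234.28125.
L_3 − M_3 = 130.78125.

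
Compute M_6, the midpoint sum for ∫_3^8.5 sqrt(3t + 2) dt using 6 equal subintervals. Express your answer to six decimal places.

Δt = (8.5 − 3)/6 = 11/12.
Midpoints: 83/24, 4.375, 127/24, 149/24, 7.125, 193/24.
f(83/24) ≈ 3.517812, f(4.375) ≈ 3.889087, f(127/24) ≈ 4.227884, f(149/24) ≈ 4.541476, f(7.125) ≈ 4.834770, f(193/24) ≈ 5.111262.
Sum = Δt · [f(83/24) + f(4.375) + f(127/24) + ...].
Sum ≈ 23.945433.

23.945433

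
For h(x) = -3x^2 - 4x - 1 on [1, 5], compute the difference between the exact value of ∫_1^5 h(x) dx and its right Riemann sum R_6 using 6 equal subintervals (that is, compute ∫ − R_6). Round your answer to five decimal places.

Exact integral: ∫_1^5 h(x) dx = -176.
R_6 ≈ -206.2222222.
Error ≈ -176 − (-206.2222222) ≈ 30.22222.

30.22222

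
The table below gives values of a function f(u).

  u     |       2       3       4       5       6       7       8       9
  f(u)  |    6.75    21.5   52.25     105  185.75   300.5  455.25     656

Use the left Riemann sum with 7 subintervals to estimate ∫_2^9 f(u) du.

Δu = 1.
Sum = 1·[6.75 + 21.5 + 52.25 + 105 + 185.75 + 300.5 + 455.25] = 1127.

1127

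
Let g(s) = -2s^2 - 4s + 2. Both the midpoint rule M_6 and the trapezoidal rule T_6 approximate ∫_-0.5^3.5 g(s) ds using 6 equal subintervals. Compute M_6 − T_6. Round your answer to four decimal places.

M_6 ≈ -44.370370.
T_6 ≈ -45.259259.
M_6 − T_6 ≈ 0.8889.

0.8889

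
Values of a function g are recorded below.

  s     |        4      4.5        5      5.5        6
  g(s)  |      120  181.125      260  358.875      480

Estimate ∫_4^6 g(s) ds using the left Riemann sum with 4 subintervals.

460

Δs = 0.5.
Sum = 0.5·[120 + 181.125 + 260 + 358.875] = 460.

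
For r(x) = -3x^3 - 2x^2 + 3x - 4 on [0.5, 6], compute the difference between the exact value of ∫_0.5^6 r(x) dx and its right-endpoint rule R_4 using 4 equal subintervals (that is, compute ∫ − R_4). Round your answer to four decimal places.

537.2132

Exact integral: ∫_0.5^6 r(x) dx ≈ -1084.244792.
R_4 ≈ -1621.458008.
Error ≈ -1084.244792 − (-1621.458008) ≈ 537.2132.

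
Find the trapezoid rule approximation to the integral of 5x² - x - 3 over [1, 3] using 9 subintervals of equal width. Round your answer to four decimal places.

33.4156

Δx = (3 − 1)/9 = 2/9.
f(1) = 1, f(11/9) = 263/81, f(13/9) = 485/81, f(5/3) = 83/9, f(17/9) = 1049/81, f(19/9) = 1391/81, f(7/3) = 197/9, f(23/9) = 2195/81, f(25/9) = 2657/81, f(3) = 39.
T_9 = (Δx/2)·[f(x_0) + 2f(x_1) + ... + 2f(x_{8}) + f(x_9)].
Sum ≈ 33.4156.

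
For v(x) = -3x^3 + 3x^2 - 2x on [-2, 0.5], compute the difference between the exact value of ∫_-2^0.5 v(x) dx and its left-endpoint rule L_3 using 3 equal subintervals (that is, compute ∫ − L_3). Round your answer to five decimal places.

-19.74826

Exact integral: ∫_-2^0.5 v(x) dx = 23.828125.
L_3 ≈ 43.5763889.
Error ≈ 23.828125 − 43.5763889 ≈ -19.74826.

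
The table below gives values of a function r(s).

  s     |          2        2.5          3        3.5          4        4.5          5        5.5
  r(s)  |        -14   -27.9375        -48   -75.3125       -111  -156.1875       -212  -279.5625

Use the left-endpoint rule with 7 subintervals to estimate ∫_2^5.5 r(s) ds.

Δs = 0.5.
Sum = 0.5·[(-14) + (-27.9375) + (-48) + (-75.3125) + (-111) + (-156.1875) + (-212)] = -322.21875.

-322.21875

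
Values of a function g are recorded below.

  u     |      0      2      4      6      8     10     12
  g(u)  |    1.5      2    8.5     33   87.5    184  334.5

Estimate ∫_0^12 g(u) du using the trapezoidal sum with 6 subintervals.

966

Δu = 2.
T_6 = (2/2)·[1.5 + 2·2 + 2·8.5 + 2·33 + 2·87.5 + 2·184 + 334.5] = 966.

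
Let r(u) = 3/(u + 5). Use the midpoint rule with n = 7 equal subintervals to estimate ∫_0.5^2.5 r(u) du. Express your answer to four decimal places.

Δu = (2.5 − 0.5)/7 = 2/7.
Midpoints: 9/14, 13/14, 17/14, 1.5, 25/14, 29/14, 33/14.
r(9/14) = 42/79, r(13/14) = 42/83, r(17/14) = 14/29, r(1.5) = 6/13, r(25/14) = 42/95, r(29/14) = 14/33, r(33/14) = 42/103.
Sum = Δu · [r(9/14) + r(13/14) + r(17/14) + ...].
Sum ≈ 0.9303.

0.9303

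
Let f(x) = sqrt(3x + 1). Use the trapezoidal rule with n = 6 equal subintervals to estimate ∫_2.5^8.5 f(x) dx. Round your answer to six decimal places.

24.789370

Δx = (8.5 − 2.5)/6 = 1.
f(2.5) ≈ 2.915476, f(3.5) ≈ 3.391165, f(4.5) ≈ 3.807887, f(5.5) ≈ 4.183300, f(6.5) ≈ 4.527693, f(7.5) ≈ 4.847680, f(8.5) ≈ 5.147815.
T_6 = (Δx/2)·[f(x_0) + 2f(x_1) + ... + 2f(x_{5}) + f(x_6)].
Sum ≈ 24.789370.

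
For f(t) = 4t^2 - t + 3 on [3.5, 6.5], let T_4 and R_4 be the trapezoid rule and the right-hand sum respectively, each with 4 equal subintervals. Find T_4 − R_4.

T_4 = 304.125.
R_4 = 348.
T_4 − R_4 = -43.875.

-43.875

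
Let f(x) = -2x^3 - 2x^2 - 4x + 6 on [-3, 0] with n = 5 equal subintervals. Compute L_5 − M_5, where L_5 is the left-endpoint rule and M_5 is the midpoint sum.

16.29

L_5 = 74.16.
M_5 = 57.87.
L_5 − M_5 = 16.29.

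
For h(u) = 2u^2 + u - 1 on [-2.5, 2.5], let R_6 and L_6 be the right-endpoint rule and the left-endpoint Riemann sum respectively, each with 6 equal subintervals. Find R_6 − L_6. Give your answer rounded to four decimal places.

R_6 ≈ 19.074074.
L_6 ≈ 14.907407.
R_6 − L_6 ≈ 4.1667.

4.1667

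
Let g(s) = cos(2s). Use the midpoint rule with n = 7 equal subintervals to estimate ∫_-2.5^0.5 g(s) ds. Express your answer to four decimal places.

Δs = (0.5 − (-2.5))/7 = 3/7.
Midpoints: -16/7, -13/7, -10/7, -1, -4/7, -1/7, 2/7.
g(-16/7) ≈ -0.1405, g(-13/7) ≈ -0.8404, g(-10/7) ≈ -0.9598, g(-1) ≈ -0.4161, g(-4/7) ≈ 0.4150, g(-1/7) ≈ 0.9595, g(2/7) ≈ 0.8411.
Sum = Δs · [g(-16/7) + g(-13/7) + g(-10/7) + ...].
Sum ≈ -0.0606.

-0.0606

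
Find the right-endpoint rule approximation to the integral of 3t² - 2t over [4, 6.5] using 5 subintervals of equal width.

Δt = (6.5 − 4)/5 = 0.5.
Right endpoints: 4.5, 5, 5.5, 6, 6.5.
f(4.5) = 51.75, f(5) = 65, f(5.5) = 79.75, f(6) = 96, f(6.5) = 113.75.
Sum = Δt · [f(4.5) + f(5) + f(5.5) + f(6) + f(6.5)].
Sum = 203.125.

203.125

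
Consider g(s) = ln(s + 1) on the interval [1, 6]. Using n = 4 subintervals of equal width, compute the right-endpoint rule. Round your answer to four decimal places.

Δs = (6 − 1)/4 = 1.25.
Right endpoints: 2.25, 3.5, 4.75, 6.
g(2.25) ≈ 1.1787, g(3.5) ≈ 1.5041, g(4.75) ≈ 1.7492, g(6) ≈ 1.9459.
Sum = Δs · [g(2.25) + g(3.5) + g(4.75) + g(6)].
Sum ≈ 7.9723.

7.9723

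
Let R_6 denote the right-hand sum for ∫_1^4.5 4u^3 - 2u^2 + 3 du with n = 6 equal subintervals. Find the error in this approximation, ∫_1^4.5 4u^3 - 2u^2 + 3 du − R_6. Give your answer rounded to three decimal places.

Exact integral: ∫_1^4.5 f(u) du ≈ 359.47917.
R_6 ≈ 459.54919.
Error ≈ 359.47917 − 459.54919 ≈ -100.070.

-100.070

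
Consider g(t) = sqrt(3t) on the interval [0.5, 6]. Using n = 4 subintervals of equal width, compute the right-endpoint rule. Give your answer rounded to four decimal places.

Δt = (6 − 0.5)/4 = 1.375.
Right endpoints: 1.875, 3.25, 4.625, 6.
g(1.875) ≈ 2.3717, g(3.25) ≈ 3.1225, g(4.625) ≈ 3.7249, g(6) ≈ 4.2426.
Sum = Δt · [g(1.875) + g(3.25) + g(4.625) + g(6)].
Sum ≈ 18.5099.

18.5099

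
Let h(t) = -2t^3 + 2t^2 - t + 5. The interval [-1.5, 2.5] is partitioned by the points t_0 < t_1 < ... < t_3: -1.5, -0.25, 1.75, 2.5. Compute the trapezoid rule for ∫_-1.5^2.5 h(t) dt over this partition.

11.9375

Subinterval widths: 1.25, 2, 0.75.
h(-1.5) = 17.75, h(-0.25) = 5.40625, h(1.75) = -1.34375, h(2.5) = -16.25.
On each subinterval the trapezoid contributes (Δt_i/2)·[h(t_{i-1}) + h(t_i)].
Sum = 11.9375.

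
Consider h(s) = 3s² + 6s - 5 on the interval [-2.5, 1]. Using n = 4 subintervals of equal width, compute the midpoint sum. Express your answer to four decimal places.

-17.2949

Δs = (1 − (-2.5))/4 = 0.875.
Midpoints: -2.0625, -1.1875, -0.3125, 0.5625.
h(-2.0625) = -4.61328125, h(-1.1875) = -7.89453125, h(-0.3125) = -6.58203125, h(0.5625) = -0.67578125.
Sum = Δs · [h(-2.0625) + h(-1.1875) + h(-0.3125) + h(0.5625)].
Sum ≈ -17.2949.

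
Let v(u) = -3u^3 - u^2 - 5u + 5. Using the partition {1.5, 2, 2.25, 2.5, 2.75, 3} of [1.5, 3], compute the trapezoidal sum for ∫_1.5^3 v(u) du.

Subinterval widths: 0.5, 0.25, 0.25, 0.25, 0.25.
v(1.5) = -14.875, v(2) = -33, v(2.25) = -45.484375, v(2.5) = -60.625, v(2.75) = -78.703125, v(3) = -100.
On each subinterval the trapezoid contributes (Δu_i/2)·[v(u_{i-1}) + v(u_i)].
Sum = -74.796875.

-74.796875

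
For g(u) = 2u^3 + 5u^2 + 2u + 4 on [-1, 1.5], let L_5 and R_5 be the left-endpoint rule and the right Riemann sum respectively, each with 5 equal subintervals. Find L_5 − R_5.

-10

L_5 = 16.25.
R_5 = 26.25.
L_5 − R_5 = -10.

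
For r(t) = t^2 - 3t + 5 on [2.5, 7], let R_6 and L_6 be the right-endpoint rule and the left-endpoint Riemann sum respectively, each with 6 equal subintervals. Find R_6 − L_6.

21.9375

R_6 = 78.890625.
L_6 = 56.953125.
R_6 − L_6 = 21.9375.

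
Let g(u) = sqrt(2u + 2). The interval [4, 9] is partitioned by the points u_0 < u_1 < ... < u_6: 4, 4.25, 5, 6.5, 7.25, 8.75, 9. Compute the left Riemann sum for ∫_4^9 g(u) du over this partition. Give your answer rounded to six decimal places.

18.518736

Subinterval widths: 0.25, 0.75, 1.5, 0.75, 1.5, 0.25.
Left endpoints: 4, 4.25, 5, 6.5, 7.25, 8.75.
g(4) ≈ 3.162278, g(4.25) ≈ 3.240370, g(5) ≈ 3.464102, g(6.5) ≈ 3.872983, g(7.25) ≈ 4.062019, g(8.75) ≈ 4.415880.
Sum = Σ Δu_i · g(u_i).
Sum ≈ 18.518736.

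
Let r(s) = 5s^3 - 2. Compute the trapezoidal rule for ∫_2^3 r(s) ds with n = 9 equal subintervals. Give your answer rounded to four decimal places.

79.3272

Δs = (3 − 2)/9 = 1/9.
r(2) = 38, r(19/9) = 32837/729, r(20/9) = 38542/729, r(7/3) = 1661/27, r(22/9) = 51782/729, r(23/9) = 59377/729, r(8/3) = 2506/27, r(25/9) = 76667/729, r(26/9) = 86422/729, r(3) = 133.
T_9 = (Δs/2)·[r(s_0) + 2r(s_1) + ... + 2r(s_{8}) + r(s_9)].
Sum ≈ 79.3272.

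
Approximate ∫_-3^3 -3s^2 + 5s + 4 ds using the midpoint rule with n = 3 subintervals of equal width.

Δs = (3 − (-3))/3 = 2.
Midpoints: -2, 0, 2.
f(-2) = -18, f(0) = 4, f(2) = 2.
Sum = Δs · [f(-2) + f(0) + f(2)].
Sum = -24.

-24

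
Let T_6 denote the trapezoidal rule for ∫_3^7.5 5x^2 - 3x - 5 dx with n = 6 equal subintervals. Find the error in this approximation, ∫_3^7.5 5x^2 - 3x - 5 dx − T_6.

Exact integral: ∫_3^7.5 f(x) dx = 564.75.
T_6 = 566.859375.
Error = 564.75 − 566.859375 = -2.109375.

-2.109375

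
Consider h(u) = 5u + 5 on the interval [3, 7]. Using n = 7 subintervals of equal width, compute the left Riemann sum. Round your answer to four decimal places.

114.2857

Δu = (7 − 3)/7 = 4/7.
Left endpoints: 3, 25/7, 29/7, 33/7, 37/7, 41/7, 45/7.
h(3) = 20, h(25/7) = 160/7, h(29/7) = 180/7, h(33/7) = 200/7, h(37/7) = 220/7, h(41/7) = 240/7, h(45/7) = 260/7.
Sum = Δu · [h(3) + h(25/7) + h(29/7) + ...].
Sum ≈ 114.2857.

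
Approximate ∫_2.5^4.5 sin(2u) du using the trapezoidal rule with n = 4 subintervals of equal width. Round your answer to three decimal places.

Δu = (4.5 − 2.5)/4 = 0.5.
f(2.5) ≈ -0.959, f(3) ≈ -0.279, f(3.5) ≈ 0.657, f(4) ≈ 0.989, f(4.5) ≈ 0.412.
T_4 = (Δu/2)·[f(u_0) + 2f(u_1) + 2f(u_2) + 2f(u_3) + f(u_4)].
Sum ≈ 0.547.

0.547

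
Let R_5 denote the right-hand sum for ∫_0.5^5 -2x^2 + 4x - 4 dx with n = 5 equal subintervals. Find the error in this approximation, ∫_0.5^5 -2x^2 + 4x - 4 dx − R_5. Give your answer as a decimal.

15.39

Exact integral: ∫_0.5^5 f(x) dx = -51.75.
R_5 = -67.14.
Error = -51.75 − (-67.14) = 15.39.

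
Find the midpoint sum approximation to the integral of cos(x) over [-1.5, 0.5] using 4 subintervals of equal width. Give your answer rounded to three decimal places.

Δx = (0.5 − (-1.5))/4 = 0.5.
Midpoints: -1.25, -0.75, -0.25, 0.25.
f(-1.25) ≈ 0.315, f(-0.75) ≈ 0.732, f(-0.25) ≈ 0.969, f(0.25) ≈ 0.969.
Sum = Δx · [f(-1.25) + f(-0.75) + f(-0.25) + f(0.25)].
Sum ≈ 1.492.

1.492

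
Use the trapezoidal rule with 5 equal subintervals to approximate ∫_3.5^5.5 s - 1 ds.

7

Δs = (5.5 − 3.5)/5 = 0.4.
f(3.5) = 2.5, f(3.9) = 2.9, f(4.3) = 3.3, f(4.7) = 3.7, f(5.1) = 4.1, f(5.5) = 4.5.
T_5 = (Δs/2)·[f(s_0) + 2f(s_1) + ... + 2f(s_{4}) + f(s_5)].
Sum = 7.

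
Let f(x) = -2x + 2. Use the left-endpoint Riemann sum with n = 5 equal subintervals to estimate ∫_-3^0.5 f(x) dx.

18.2

Δx = (0.5 − (-3))/5 = 0.7.
Left endpoints: -3, -2.3, -1.6, -0.9, -0.2.
f(-3) = 8, f(-2.3) = 6.6, f(-1.6) = 5.2, f(-0.9) = 3.8, f(-0.2) = 2.4.
Sum = Δx · [f(-3) + f(-2.3) + f(-1.6) + f(-0.9) + f(-0.2)].
Sum = 18.2.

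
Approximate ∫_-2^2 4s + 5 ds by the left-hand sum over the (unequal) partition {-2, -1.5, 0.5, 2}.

Subinterval widths: 0.5, 2, 1.5.
Left endpoints: -2, -1.5, 0.5.
f(-2) = -3, f(-1.5) = -1, f(0.5) = 7.
Sum = Σ Δs_i · f(s_i).
Sum = 7.

7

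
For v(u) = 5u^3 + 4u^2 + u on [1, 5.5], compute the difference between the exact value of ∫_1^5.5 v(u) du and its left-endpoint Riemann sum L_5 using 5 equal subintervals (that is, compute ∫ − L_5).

394.723125

Exact integral: ∫_1^5.5 v(u) du = 1377.703125.
L_5 = 982.98.
Error = 1377.703125 − 982.98 = 394.723125.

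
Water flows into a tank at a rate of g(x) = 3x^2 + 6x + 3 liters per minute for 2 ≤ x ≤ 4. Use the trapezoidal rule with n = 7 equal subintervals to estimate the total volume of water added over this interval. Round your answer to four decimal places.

98.0816

Δx = (4 − 2)/7 = 2/7.
g(2) = 27, g(16/7) = 1587/49, g(18/7) = 1875/49, g(20/7) = 2187/49, g(22/7) = 2523/49, g(24/7) = 2883/49, g(26/7) = 3267/49, g(4) = 75.
T_7 = (Δx/2)·[g(x_0) + 2g(x_1) + ... + 2g(x_{6}) + g(x_7)].
Sum ≈ 98.0816.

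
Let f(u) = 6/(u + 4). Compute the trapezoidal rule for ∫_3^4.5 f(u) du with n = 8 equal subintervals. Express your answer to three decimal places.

Δu = (4.5 − 3)/8 = 0.1875.
f(3) = 6/7, f(3.1875) = 96/115, f(3.375) = 48/59, f(3.5625) = 96/121, f(3.75) = 24/31, f(3.9375) = 96/127, f(4.125) = 48/65, f(4.3125) = 96/133, f(4.5) = 12/17.
T_8 = (Δu/2)·[f(u_0) + 2f(u_1) + ... + 2f(u_{7}) + f(u_8)].
Sum ≈ 1.165.

1.165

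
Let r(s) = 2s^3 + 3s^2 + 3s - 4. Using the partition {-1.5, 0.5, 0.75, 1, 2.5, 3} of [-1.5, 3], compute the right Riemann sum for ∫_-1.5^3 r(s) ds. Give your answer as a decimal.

Subinterval widths: 2, 0.25, 0.25, 1.5, 0.5.
Right endpoints: 0.5, 0.75, 1, 2.5, 3.
r(0.5) = -1.5, r(0.75) = 0.78125, r(1) = 4, r(2.5) = 53.5, r(3) = 86.
Sum = Σ Δs_i · r(s_i).
Sum = 121.4453125.

121.4453125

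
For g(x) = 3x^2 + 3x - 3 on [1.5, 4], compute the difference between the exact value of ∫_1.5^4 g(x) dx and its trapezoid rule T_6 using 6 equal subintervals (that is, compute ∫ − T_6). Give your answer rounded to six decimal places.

-0.217014

Exact integral: ∫_1.5^4 g(x) dx = 73.75.
T_6 ≈ 73.96701389.
Error ≈ 73.75 − 73.96701389 ≈ -0.217014.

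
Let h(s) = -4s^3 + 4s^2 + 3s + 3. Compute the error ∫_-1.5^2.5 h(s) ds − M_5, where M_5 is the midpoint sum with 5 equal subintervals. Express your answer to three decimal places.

-0.427

Exact integral: ∫_-1.5^2.5 h(s) ds ≈ 9.33333.
M_5 = 9.76.
Error ≈ 9.33333 − 9.76 ≈ -0.427.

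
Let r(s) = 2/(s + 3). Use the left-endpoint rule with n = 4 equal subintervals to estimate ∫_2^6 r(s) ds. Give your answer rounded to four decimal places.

1.2690

Δs = (6 − 2)/4 = 1.
Left endpoints: 2, 3, 4, 5.
r(2) = 0.4, r(3) = 1/3, r(4) = 2/7, r(5) = 0.25.
Sum = Δs · [r(2) + r(3) + r(4) + r(5)].
Sum ≈ 1.2690.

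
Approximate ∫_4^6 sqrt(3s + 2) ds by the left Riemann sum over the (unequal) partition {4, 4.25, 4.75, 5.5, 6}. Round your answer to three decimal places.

Subinterval widths: 0.25, 0.5, 0.75, 0.5.
Left endpoints: 4, 4.25, 4.75, 5.5.
f(4) ≈ 3.742, f(4.25) ≈ 3.841, f(4.75) ≈ 4.031, f(5.5) ≈ 4.301.
Sum = Σ Δs_i · f(s_i).
Sum ≈ 8.030.

8.030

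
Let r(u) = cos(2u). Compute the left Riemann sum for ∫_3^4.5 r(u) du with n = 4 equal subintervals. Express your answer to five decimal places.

0.68027

Δu = (4.5 − 3)/4 = 0.375.
Left endpoints: 3, 3.375, 3.75, 4.125.
r(3) ≈ 0.96017, r(3.375) ≈ 0.89301, r(3.75) ≈ 0.34664, r(4.125) ≈ -0.38575.
Sum = Δu · [r(3) + r(3.375) + r(3.75) + r(4.125)].
Sum ≈ 0.68027.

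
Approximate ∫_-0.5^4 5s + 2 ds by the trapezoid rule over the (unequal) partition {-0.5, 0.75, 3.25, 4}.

Subinterval widths: 1.25, 2.5, 0.75.
f(-0.5) = -0.5, f(0.75) = 5.75, f(3.25) = 18.25, f(4) = 22.
On each subinterval the trapezoid contributes (Δs_i/2)·[f(s_{i-1}) + f(s_i)].
Sum = 48.375.

48.375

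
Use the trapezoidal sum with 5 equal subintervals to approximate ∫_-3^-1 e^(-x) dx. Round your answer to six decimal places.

Δx = (-1 − (-3))/5 = 0.4.
f(-3) ≈ 20.085537, f(-2.6) ≈ 13.463738, f(-2.2) ≈ 9.025013, f(-1.8) ≈ 6.049647, f(-1.4) ≈ 4.055200, f(-1) ≈ 2.718282.
T_5 = (Δx/2)·[f(x_0) + 2f(x_1) + ... + 2f(x_{4}) + f(x_5)].
Sum ≈ 17.598203.

17.598203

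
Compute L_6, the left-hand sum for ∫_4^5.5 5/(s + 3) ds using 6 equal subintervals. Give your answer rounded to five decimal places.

Δs = (5.5 − 4)/6 = 0.25.
Left endpoints: 4, 4.25, 4.5, 4.75, 5, 5.25.
f(4) = 5/7, f(4.25) = 20/29, f(4.5) = 2/3, f(4.75) = 20/31, f(5) = 0.625, f(5.25) = 20/33.
Sum = Δs · [f(4) + f(4.25) + f(4.5) + ...].
Sum ≈ 0.98671.

0.98671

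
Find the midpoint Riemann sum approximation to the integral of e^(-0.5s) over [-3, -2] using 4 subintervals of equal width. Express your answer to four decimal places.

Δs = (-2 − (-3))/4 = 0.25.
Midpoints: -2.875, -2.625, -2.375, -2.125.
f(-2.875) ≈ 4.2102, f(-2.625) ≈ 3.7155, f(-2.375) ≈ 3.2789, f(-2.125) ≈ 2.8936.
Sum = Δs · [f(-2.875) + f(-2.625) + f(-2.375) + f(-2.125)].
Sum ≈ 3.5245.

3.5245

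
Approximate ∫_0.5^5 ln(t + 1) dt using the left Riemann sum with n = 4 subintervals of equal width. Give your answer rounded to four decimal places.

Δt = (5 − 0.5)/4 = 1.125.
Left endpoints: 0.5, 1.625, 2.75, 3.875.
f(0.5) ≈ 0.4055, f(1.625) ≈ 0.9651, f(2.75) ≈ 1.3218, f(3.875) ≈ 1.5841.
Sum = Δt · [f(0.5) + f(1.625) + f(2.75) + f(3.875)].
Sum ≈ 4.8110.

4.8110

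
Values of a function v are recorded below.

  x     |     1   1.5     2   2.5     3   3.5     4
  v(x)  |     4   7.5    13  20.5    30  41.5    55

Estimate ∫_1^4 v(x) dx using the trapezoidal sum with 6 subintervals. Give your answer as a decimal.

71

Δx = 0.5.
T_6 = (0.5/2)·[4 + 2·7.5 + 2·13 + 2·20.5 + 2·30 + 2·41.5 + 55] = 71.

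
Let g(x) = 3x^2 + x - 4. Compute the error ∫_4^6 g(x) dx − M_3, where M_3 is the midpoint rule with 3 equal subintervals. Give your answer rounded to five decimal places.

Exact integral: ∫_4^6 g(x) dx = 154.
M_3 ≈ 153.7777778.
Error ≈ 154 − 153.7777778 ≈ 0.22222.

0.22222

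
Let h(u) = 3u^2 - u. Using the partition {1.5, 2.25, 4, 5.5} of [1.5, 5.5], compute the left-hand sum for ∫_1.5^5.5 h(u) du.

Subinterval widths: 0.75, 1.75, 1.5.
Left endpoints: 1.5, 2.25, 4.
h(1.5) = 5.25, h(2.25) = 12.9375, h(4) = 44.
Sum = Σ Δu_i · h(u_i).
Sum = 92.578125.

92.578125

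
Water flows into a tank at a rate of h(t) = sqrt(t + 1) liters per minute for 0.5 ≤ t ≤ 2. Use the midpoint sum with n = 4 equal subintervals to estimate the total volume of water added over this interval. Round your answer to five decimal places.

2.24005

Δt = (2 − 0.5)/4 = 0.375.
Midpoints: 0.6875, 1.0625, 1.4375, 1.8125.
h(0.6875) ≈ 1.29904, h(1.0625) ≈ 1.43614, h(1.4375) ≈ 1.56125, h(1.8125) ≈ 1.67705.
Sum = Δt · [h(0.6875) + h(1.0625) + h(1.4375) + h(1.8125)].
Sum ≈ 2.24005.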